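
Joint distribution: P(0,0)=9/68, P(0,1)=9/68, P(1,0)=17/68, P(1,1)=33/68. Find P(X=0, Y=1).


Read from table: P(X=0, Y=1) = 9/68

9/68


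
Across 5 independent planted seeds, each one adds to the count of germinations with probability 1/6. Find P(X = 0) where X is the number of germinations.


P(X=0) = C(5,0) * p^0 * (1-p)^5
= 1 * 1 * 3125/7776
= 3125/7776

3125/7776


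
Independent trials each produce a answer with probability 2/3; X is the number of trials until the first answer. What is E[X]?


For geometric (trials until first success), E[X] = 1/p = 1/(2/3) = 3/2

3/2


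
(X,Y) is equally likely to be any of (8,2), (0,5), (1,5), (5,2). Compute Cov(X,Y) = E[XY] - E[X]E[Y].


E[X]=7/2, E[Y]=7/2, E[XY]=31/4
Cov(X,Y) = E[XY] - E[X]E[Y] = 31/4 - 7/2*7/2 = -9/2

-9/2


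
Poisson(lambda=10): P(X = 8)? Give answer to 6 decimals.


P(X=8) = e^(-10) * 10^8 / 8!
≈ 0.00004539992976 * 100000000 / 40320
≈ 0.112599

0.112599


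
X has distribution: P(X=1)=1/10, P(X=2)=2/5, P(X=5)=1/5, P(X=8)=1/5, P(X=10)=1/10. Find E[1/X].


E[1/X] = sum(g(x)*P(x))
= 1*1/10 + 1/2*2/5 + 1/5*1/5 + 1/8*1/5 + 1/10*1/10
= 3/8

3/8


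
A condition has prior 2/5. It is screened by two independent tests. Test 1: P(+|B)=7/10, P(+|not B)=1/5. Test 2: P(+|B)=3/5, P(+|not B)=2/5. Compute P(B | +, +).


After test 1: P(+) = 7/10*2/5 + 1/5*3/5 = 2/5
P(B|+) = (7/25)/(2/5) = 7/10
After test 2 (use post1 as new prior): P(+) = 3/5*7/10 + 2/5*3/10 = 27/50
P(B|+,+) = (21/50)/(27/50) = 7/9

7/9


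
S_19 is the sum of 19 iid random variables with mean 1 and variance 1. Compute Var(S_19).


By independence, Var(S_n) = n*Var(X_1) = 19*1 = 19

19


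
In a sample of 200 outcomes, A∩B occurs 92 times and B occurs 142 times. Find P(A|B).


P(A|B) = P(A∩B)/P(B) = (92/200)/(142/200) = 92/142 = 46/71

46/71


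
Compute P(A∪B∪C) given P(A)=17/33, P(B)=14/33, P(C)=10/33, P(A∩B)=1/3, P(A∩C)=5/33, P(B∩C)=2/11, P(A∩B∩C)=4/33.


P(A∪B∪C) = P(A)+P(B)+P(C) - P(AB)-P(AC)-P(BC) + P(ABC)
= 17/33+14/33+10/33 - 1/3-5/33-2/11 + 4/33
= 23/33

23/33


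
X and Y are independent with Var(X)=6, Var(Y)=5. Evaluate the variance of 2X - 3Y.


Independence => Cov(X,Y)=0
Var(2X - 3Y) = 2^2*Var(X) + (-3)^2*Var(Y)
= 4*6 + 9*5 = 69

69


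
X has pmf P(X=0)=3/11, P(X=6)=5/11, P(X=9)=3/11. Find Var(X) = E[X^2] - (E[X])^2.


E[X] = 57/11, E[X^2] = 423/11
Var(X) = E[X^2] - (E[X])^2 = 423/11 - (57/11)^2 = 1404/121

1404/121


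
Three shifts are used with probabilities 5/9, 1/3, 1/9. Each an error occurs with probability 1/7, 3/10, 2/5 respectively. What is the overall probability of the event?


P(A) = P(A|B1)P(B1) + P(A|B2)P(B2) + P(A|B3)P(B3)
= 1/7*5/9 + 3/10*1/3 + 2/5*1/9
= 5/63 + 1/10 + 2/45 = 47/210

47/210


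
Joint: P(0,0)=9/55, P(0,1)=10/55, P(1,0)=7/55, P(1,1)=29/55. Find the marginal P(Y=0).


P(Y=0) = P(0,0)+P(1,0) = 9/55 + 7/55 = 16/55

16/55


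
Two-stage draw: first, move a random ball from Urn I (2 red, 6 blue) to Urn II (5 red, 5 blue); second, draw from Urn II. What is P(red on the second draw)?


P(transfer red) = 2/8 = 1/4; P(transfer blue) = 3/4
If red transferred: Urn II has 6 red of 11, so P(red|red moved) = 6/11
If blue transferred: Urn II has 5 red of 11, so P(red|blue moved) = 5/11
By total probability: P(red) = 1/4*6/11 + 3/4*5/11 = 21/44

21/44


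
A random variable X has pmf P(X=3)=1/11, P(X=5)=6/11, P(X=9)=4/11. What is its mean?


E[X] = sum(x * P(x))
= 3*1/11 + 5*6/11 + 9*4/11
= 69/11

69/11


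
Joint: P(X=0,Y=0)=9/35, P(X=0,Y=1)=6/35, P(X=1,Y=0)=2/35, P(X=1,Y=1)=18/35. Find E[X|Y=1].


P(Y=1) = 24/35
E[X|Y=1] = (0*6 + 1*18)/24 = 18/24 = 3/4

3/4


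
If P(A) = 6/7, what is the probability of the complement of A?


P(A') = 1 - P(A) = 1 - 6/7 = 1/7

1/7


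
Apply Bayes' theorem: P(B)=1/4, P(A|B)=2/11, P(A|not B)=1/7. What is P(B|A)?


P(A) = P(A|B)P(B) + P(A|B')P(B') = 2/11*1/4 + 1/7*3/4 = 47/308
P(B|A) = P(A|B)P(B)/P(A) = (1/22)/(47/308) = 14/47

14/47


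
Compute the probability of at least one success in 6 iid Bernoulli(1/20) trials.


P(at least one) = 1 - P(none)
P(none) = (1 - 1/20)^6 = (19/20)^6 = 47045881/64000000
P(at least one) = 1 - 47045881/64000000 = 16954119/64000000

16954119/64000000


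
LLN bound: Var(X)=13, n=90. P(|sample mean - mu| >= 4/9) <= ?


Var(Xbar) = Var(X)/n = 13/90
Chebyshev: P(|Xbar-mu| >= 4/9) <= Var(Xbar)/(4/9)^2 = (13/90)/(16/81) = 117/160

117/160


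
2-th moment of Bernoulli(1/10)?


For Bernoulli: X in {0,1}
E[X^2] = 0^2*(1-1/10) + 1^2*1/10 = 1/10

1/10


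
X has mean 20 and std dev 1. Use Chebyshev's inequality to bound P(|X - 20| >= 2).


k = 2/1 = 2
Chebyshev: P(|X-mu| >= k*sigma) <= 1/k^2 = 1/2^2 = 1/4

1/4


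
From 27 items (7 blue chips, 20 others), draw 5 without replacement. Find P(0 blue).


P(X=0) = C(7,0)*C(20,5) / C(27,5)
= 1*15504 / 80730
= 15504/80730 = 2584/13455

2584/13455


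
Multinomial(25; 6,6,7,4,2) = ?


25! = 15511210043330985984000000
Denominator: 6!=720 * 6!=720 * 7!=5040 * 4!=24 * 2!=2
Coefficient = 15511210043330985984000000 / 125411328000 = 123682687128000

123682687128000


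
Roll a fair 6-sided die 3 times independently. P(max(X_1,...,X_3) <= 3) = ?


P(max <= 3) = P(all X_i <= 3) = (P(X_1 <= 3))^3
= (3/6)^3 = (1/2)^3 = 1/8

1/8


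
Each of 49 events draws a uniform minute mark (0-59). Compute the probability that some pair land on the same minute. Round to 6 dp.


P(all different) = prod((60-i)/60 for i=0..48) = 0.000000
P(at least one match) = 1 - 0.000000 = 1.000000

1.000000


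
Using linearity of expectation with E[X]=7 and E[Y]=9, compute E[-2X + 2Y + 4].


E[-2X + 2Y + 4] = -2*E[X] + 2*E[Y] + 4
= (-2)*(7) + (2)*(9) + (4)
= -14 + 18 + 4 = 8

8


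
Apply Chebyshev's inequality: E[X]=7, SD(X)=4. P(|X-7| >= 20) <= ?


k = 20/4 = 5
Chebyshev: P(|X-mu| >= k*sigma) <= 1/k^2 = 1/5^2 = 1/25

1/25


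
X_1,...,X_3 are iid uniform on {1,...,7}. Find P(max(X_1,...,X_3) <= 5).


P(max <= 5) = P(all X_i <= 5) = (P(X_1 <= 5))^3
= (5/7)^3 = 125/343

125/343


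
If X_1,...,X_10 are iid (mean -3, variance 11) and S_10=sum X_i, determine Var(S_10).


By independence, Var(S_n) = n*Var(X_1) = 10*11 = 110

110


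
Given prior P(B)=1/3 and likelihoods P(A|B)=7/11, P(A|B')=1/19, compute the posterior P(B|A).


P(A) = P(A|B)P(B) + P(A|B')P(B') = 7/11*1/3 + 1/19*2/3 = 155/627
P(B|A) = P(A|B)P(B)/P(A) = (7/33)/(155/627) = 133/155

133/155


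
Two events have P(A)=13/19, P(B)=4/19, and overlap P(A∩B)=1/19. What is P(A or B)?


P(A∪B) = P(A) + P(B) - P(A∩B)
= 13/19 + 4/19 - 1/19 = 16/19

16/19


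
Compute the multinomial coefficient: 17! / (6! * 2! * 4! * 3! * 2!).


17! = 355687428096000
Denominator: 6!=720 * 2!=2 * 4!=24 * 3!=6 * 2!=2
Coefficient = 355687428096000 / 414720 = 857656800

857656800


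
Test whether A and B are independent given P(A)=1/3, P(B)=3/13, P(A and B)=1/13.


P(A)*P(B) = 1/3*3/13 = 1/13
P(A∩B) = 1/13, which equals P(A)P(B), so independent

Yes, A and B are independent


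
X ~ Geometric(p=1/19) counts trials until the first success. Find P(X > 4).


P(X > 4) = P(first 4 trials all fail) = (1-p)^4 = (18/19)^4 = 104976/130321

104976/130321


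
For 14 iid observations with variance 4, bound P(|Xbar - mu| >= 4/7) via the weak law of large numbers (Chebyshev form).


Var(Xbar) = Var(X)/n = 4/14
Chebyshev: P(|Xbar-mu| >= 4/7) <= Var(Xbar)/(4/7)^2 = (2/7)/(16/49) = 7/8

7/8


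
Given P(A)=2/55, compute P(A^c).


P(A') = 1 - P(A) = 1 - 2/55 = 53/55

53/55


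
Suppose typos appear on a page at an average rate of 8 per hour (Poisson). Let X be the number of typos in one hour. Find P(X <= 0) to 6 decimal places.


P(X<=0) = e^(-8)*8^0/0!
≈ 0.0003354626
≈ 0.000335

0.000335


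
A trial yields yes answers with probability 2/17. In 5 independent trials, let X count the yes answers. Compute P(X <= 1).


P(X<=1) = P(X=0) + P(X=1)
= 759375/1419857 + 506250/1419857
= 1265625/1419857

1265625/1419857


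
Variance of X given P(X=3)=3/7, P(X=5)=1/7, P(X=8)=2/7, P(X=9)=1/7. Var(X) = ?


E[X] = 39/7, E[X^2] = 261/7
Var(X) = E[X^2] - (E[X])^2 = 261/7 - (39/7)^2 = 306/49

306/49


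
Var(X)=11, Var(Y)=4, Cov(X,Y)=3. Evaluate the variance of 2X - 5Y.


Var(2X - 5Y) = 2^2*Var(X) + (-5)^2*Var(Y) + 2*2*(-5)*Cov(X,Y)
= 4*11 + 25*4 - 20*3
= 44 + 100 - 60 = 84

84


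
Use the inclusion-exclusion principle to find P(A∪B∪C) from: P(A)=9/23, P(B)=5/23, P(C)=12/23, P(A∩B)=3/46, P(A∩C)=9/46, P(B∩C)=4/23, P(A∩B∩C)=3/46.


P(A∪B∪C) = P(A)+P(B)+P(C) - P(AB)-P(AC)-P(BC) + P(ABC)
= 9/23+5/23+12/23 - 3/46-9/46-4/23 + 3/46
= 35/46

35/46


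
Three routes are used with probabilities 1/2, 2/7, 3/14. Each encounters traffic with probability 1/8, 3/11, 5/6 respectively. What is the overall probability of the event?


P(A) = P(A|B1)P(B1) + P(A|B2)P(B2) + P(A|B3)P(B3)
= 1/8*1/2 + 3/11*2/7 + 5/6*3/14
= 1/16 + 6/77 + 5/28 = 393/1232

393/1232


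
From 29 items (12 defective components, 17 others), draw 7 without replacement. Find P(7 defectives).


P(X=7) = C(12,7)*C(17,0) / C(29,7)
= 792*1 / 1560780
= 792/1560780 = 22/43355

22/43355


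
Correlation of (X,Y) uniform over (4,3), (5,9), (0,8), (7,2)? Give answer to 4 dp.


Cov(X,Y) = -4.2500, Var(X) = 6.5000, Var(Y) = 9.2500
rho = Cov/(sqrt(VarX)*sqrt(VarY)) = -0.5481

-0.5481


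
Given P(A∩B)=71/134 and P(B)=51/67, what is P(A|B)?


P(A|B) = P(A∩B)/P(B) = (71/134)/(102/134) = 71/102

71/102


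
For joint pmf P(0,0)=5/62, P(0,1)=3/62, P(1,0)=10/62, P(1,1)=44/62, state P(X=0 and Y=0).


Read from table: P(X=0, Y=0) = 5/62

5/62


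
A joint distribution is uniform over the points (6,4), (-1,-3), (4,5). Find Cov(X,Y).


E[X]=3, E[Y]=2, E[XY]=47/3
Cov(X,Y) = E[XY] - E[X]E[Y] = 47/3 - 3*2 = 29/3

29/3


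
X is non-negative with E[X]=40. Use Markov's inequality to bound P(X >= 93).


Markov: P(X >= a) <= E[X]/a
P(X >= 93) <= 40/93

40/93


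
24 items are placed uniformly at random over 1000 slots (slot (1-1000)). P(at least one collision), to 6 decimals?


P(all different) = prod((1000-i)/1000 for i=0..23) = 0.757155
P(at least one match) = 1 - 0.757155 = 0.242845

0.242845


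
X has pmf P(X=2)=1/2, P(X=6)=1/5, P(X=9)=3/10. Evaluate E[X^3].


E[X^3] = sum(x^3 * P(x))
= 8*1/2 + 216*1/5 + 729*3/10
= 2659/10

2659/10


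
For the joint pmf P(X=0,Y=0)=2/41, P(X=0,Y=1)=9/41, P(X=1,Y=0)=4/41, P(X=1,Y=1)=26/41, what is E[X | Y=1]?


P(Y=1) = 35/41
E[X|Y=1] = (0*9 + 1*26)/35 = 26/35

26/35


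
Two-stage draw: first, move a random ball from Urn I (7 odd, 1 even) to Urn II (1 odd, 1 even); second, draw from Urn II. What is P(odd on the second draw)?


P(transfer odd) = 7/8; P(transfer even) = 1/8
If odd transferred: Urn II has 2 odd of 3, so P(odd|odd moved) = 2/3
If even transferred: Urn II has 1 odd of 3, so P(odd|even moved) = 1/3
By total probability: P(odd) = 7/8*2/3 + 1/8*1/3 = 5/8

5/8


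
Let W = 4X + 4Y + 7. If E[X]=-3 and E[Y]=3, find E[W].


E[4X + 4Y + 7] = 4*E[X] + 4*E[Y] + 7
= (4)*(-3) + (4)*(3) + (7)
= -12 + 12 + 7 = 7

7


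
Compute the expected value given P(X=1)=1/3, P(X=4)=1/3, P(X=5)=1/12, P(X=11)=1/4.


E[X] = sum(x * P(x))
= 1*1/3 + 4*1/3 + 5*1/12 + 11*1/4
= 29/6

29/6


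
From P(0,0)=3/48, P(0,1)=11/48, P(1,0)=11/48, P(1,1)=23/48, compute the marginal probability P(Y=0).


P(Y=0) = P(0,0)+P(1,0) = 3/48 + 11/48 = 14/48 = 7/24

7/24


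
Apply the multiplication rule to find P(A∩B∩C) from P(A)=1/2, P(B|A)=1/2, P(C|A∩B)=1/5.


P(A∩B∩C) = P(A) * P(B|A) * P(C|A∩B)
= 1/2 * 1/2 * 1/5
= 1/4 * 1/5 = 1/20

1/20


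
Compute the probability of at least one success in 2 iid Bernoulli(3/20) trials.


P(at least one) = 1 - P(none)
P(none) = (1 - 3/20)^2 = (17/20)^2 = 289/400
P(at least one) = 1 - 289/400 = 111/400

111/400


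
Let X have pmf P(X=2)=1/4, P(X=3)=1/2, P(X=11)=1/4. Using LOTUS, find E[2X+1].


E[2X+1] = sum(g(x)*P(x))
= 5*1/4 + 7*1/2 + 23*1/4
= 21/2

21/2


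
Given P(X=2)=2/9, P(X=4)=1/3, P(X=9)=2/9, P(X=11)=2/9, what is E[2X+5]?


E[2X+5] = sum(g(x)*P(x))
= 9*2/9 + 13*1/3 + 23*2/9 + 27*2/9
= 157/9

157/9


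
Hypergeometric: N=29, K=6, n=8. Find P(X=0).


P(X=0) = C(6,0)*C(23,8) / C(29,8)
= 1*490314 / 4292145
= 490314/4292145 = 646/5655

646/5655


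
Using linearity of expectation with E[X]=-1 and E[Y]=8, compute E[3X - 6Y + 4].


E[3X - 6Y + 4] = 3*E[X] - 6*E[Y] + 4
= (3)*(-1) + (-6)*(8) + (4)
= -3 - 48 + 4 = -47

-47


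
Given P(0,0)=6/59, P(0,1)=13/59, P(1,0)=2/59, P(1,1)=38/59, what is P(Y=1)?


P(Y=1) = P(0,1)+P(1,1) = 13/59 + 38/59 = 51/59

51/59


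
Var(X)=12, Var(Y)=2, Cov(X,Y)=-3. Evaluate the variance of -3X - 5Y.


Var(-3X - 5Y) = (-3)^2*Var(X) + (-5)^2*Var(Y) + 2*(-3)*(-5)*Cov(X,Y)
= 9*12 + 25*2 + 30*(-3)
= 108 + 50 - 90 = 68

68


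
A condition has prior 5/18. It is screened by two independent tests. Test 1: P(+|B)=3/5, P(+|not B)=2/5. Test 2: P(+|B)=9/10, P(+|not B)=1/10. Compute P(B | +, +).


After test 1: P(+) = 3/5*5/18 + 2/5*13/18 = 41/90
P(B|+) = (1/6)/(41/90) = 15/41
After test 2 (use post1 as new prior): P(+) = 9/10*15/41 + 1/10*26/41 = 161/410
P(B|+,+) = (27/82)/(161/410) = 135/161

135/161


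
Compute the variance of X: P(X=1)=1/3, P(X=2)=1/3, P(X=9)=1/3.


E[X] = 4, E[X^2] = 86/3
Var(X) = E[X^2] - (E[X])^2 = 86/3 - (4)^2 = 38/3

38/3


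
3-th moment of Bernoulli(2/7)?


For Bernoulli: X in {0,1}
E[X^3] = 0^3*(1-2/7) + 1^3*2/7 = 2/7

2/7


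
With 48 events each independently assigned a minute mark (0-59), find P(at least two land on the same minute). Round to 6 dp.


P(all different) = prod((60-i)/60 for i=0..47) = 0.000000
P(at least one match) = 1 - 0.000000 = 1.000000

1.000000


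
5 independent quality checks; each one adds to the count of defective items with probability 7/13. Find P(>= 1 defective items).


P(at least one) = 1 - P(none)
P(none) = (1 - 7/13)^5 = (6/13)^5 = 7776/371293
P(at least one) = 1 - 7776/371293 = 363517/371293

363517/371293


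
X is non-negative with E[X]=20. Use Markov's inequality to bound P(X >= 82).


Markov: P(X >= a) <= E[X]/a
P(X >= 82) <= 20/82 = 10/41

10/41


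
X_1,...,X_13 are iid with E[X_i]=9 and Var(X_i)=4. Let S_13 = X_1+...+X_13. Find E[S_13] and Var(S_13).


E[S_n] = n*mu = 13*9 = 117
Var(S_n) = n*sigma^2 = 13*4 = 52

E[S_13]=117, Var(S_13)=52


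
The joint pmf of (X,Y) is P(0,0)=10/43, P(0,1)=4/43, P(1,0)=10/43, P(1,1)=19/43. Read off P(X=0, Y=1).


Read from table: P(X=0, Y=1) = 4/43

4/43


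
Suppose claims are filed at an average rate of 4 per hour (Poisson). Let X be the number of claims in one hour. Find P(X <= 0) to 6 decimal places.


P(X<=0) = e^(-4)*4^0/0!
≈ 0.0183156389
≈ 0.018316

0.018316


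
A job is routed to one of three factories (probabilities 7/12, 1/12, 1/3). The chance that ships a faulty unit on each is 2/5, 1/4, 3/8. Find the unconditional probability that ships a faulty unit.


P(A) = P(A|B1)P(B1) + P(A|B2)P(B2) + P(A|B3)P(B3)
= 2/5*7/12 + 1/4*1/12 + 3/8*1/3
= 7/30 + 1/48 + 1/8 = 91/240

91/240


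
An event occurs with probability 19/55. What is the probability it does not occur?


P(A') = 1 - P(A) = 1 - 19/55 = 36/55

36/55


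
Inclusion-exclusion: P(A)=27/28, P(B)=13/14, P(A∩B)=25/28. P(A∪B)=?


P(A∪B) = P(A) + P(B) - P(A∩B)
= 27/28 + 13/14 - 25/28 = 1

1


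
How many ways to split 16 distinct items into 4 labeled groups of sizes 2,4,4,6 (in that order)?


16! = 20922789888000
Denominator: 2!=2 * 4!=24 * 4!=24 * 6!=720
Coefficient = 20922789888000 / 829440 = 25225200

25225200


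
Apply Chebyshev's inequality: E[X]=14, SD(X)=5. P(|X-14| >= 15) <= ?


k = 15/5 = 3
Chebyshev: P(|X-mu| >= k*sigma) <= 1/k^2 = 1/3^2 = 1/9

1/9


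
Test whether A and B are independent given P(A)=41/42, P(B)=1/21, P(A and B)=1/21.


P(A)*P(B) = 41/42*1/21 = 41/882
P(A∩B) = 1/21 != 41/882, so not independent

No, A and B are not independent


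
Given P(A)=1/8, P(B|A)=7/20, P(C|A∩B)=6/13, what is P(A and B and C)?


P(A∩B∩C) = P(A) * P(B|A) * P(C|A∩B)
= 1/8 * 7/20 * 6/13
= 7/160 * 6/13 = 21/1040

21/1040


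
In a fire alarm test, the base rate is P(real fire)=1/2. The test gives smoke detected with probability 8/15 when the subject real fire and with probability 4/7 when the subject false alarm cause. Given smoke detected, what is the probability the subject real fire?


P(A) = P(A|B)P(B) + P(A|B')P(B') = 8/15*1/2 + 4/7*1/2 = 58/105
P(B|A) = P(A|B)P(B)/P(A) = (4/15)/(58/105) = 14/29

14/29


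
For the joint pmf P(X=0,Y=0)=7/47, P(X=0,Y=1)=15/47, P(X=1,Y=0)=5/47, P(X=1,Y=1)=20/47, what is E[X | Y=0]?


P(Y=0) = 12/47
E[X|Y=0] = (0*7 + 1*5)/12 = 5/12

5/12


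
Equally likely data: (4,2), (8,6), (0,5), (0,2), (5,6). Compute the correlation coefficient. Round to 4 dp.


Cov(X,Y) = 2.9200, Var(X) = 9.4400, Var(Y) = 3.3600
rho = Cov/(sqrt(VarX)*sqrt(VarY)) = 0.5185

0.5185


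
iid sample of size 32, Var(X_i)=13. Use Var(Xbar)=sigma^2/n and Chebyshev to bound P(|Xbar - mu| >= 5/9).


Var(Xbar) = Var(X)/n = 13/32
Chebyshev: P(|Xbar-mu| >= 5/9) <= Var(Xbar)/(5/9)^2 = (13/32)/(25/81) = 1053/800
Bound exceeds 1, so trivial bound: 1

1


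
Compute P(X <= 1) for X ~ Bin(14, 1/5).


P(X<=1) = P(X=0) + P(X=1)
= 268435456/6103515625 + 939524096/6103515625
= 1207959552/6103515625

1207959552/6103515625


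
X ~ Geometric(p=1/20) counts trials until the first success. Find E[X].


For geometric (trials until first success), E[X] = 1/p = 1/(1/20) = 20

20


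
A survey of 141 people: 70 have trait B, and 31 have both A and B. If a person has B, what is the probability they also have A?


P(A|B) = P(A∩B)/P(B) = (31/141)/(70/141) = 31/70

31/70


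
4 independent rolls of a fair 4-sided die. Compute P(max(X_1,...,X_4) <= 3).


P(max <= 3) = P(all X_i <= 3) = (P(X_1 <= 3))^4
= (3/4)^4 = 81/256

81/256


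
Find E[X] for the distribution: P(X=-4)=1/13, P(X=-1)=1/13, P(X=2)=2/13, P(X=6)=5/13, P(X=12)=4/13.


E[X] = sum(x * P(x))
= -4*1/13 - 1*1/13 + 2*2/13 + 6*5/13 + 12*4/13
= 77/13

77/13


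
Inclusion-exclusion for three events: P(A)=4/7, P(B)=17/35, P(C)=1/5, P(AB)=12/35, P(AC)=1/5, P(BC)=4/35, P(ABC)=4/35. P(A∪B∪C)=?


P(A∪B∪C) = P(A)+P(B)+P(C) - P(AB)-P(AC)-P(BC) + P(ABC)
= 4/7+17/35+1/5 - 12/35-1/5-4/35 + 4/35
= 5/7

5/7


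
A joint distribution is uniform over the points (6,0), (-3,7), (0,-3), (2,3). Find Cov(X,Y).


E[X]=5/4, E[Y]=7/4, E[XY]=-15/4
Cov(X,Y) = E[XY] - E[X]E[Y] = -15/4 - 5/4*7/4 = -95/16

-95/16


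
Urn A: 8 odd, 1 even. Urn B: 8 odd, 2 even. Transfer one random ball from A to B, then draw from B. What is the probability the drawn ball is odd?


P(transfer odd) = 8/9; P(transfer even) = 1/9
If odd transferred: Urn II has 9 odd of 11, so P(odd|odd moved) = 9/11
If even transferred: Urn II has 8 odd of 11, so P(odd|even moved) = 8/11
By total probability: P(odd) = 8/9*9/11 + 1/9*8/11 = 80/99

80/99


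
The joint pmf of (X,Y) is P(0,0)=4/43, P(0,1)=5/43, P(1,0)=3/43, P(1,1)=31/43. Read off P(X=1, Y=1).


Read from table: P(X=1, Y=1) = 31/43

31/43


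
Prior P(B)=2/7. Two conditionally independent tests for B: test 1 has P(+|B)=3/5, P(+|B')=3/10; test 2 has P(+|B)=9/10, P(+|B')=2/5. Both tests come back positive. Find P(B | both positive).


After test 1: P(+) = 3/5*2/7 + 3/10*5/7 = 27/70
P(B|+) = (6/35)/(27/70) = 4/9
After test 2 (use post1 as new prior): P(+) = 9/10*4/9 + 2/5*5/9 = 28/45
P(B|+,+) = (2/5)/(28/45) = 9/14

9/14


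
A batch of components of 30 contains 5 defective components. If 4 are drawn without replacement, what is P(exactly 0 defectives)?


P(X=0) = C(5,0)*C(25,4) / C(30,4)
= 1*12650 / 27405
= 12650/27405 = 2530/5481

2530/5481


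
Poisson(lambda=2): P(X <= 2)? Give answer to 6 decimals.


P(X<=2) = e^(-2)*2^0/0! + e^(-2)*2^1/1! + e^(-2)*2^2/2!
≈ 0.1353352832 + 0.2706705665 + 0.2706705665
= 0.6766764162
≈ 0.676676

0.676676


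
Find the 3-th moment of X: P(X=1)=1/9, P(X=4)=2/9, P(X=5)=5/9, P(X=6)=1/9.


E[X^3] = sum(x^3 * P(x))
= 1*1/9 + 64*2/9 + 125*5/9 + 216*1/9
= 970/9

970/9


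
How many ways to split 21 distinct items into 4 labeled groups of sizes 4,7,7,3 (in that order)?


21! = 51090942171709440000
Denominator: 4!=24 * 7!=5040 * 7!=5040 * 3!=6
Coefficient = 51090942171709440000 / 3657830400 = 13967553600

13967553600


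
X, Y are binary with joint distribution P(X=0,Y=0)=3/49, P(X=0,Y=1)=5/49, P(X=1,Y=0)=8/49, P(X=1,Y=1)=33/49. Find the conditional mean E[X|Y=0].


P(Y=0) = 11/49
E[X|Y=0] = (0*3 + 1*8)/11 = 8/11

8/11


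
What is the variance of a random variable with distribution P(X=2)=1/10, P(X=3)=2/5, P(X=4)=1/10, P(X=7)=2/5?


E[X] = 23/5, E[X^2] = 126/5
Var(X) = E[X^2] - (E[X])^2 = 126/5 - (23/5)^2 = 101/25

101/25


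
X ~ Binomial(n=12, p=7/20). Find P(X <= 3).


P(X<=3) = P(X=0) + P(X=1) + P(X=2) + P(X=3)
= 23298085122481/4096000000000000 + 37635368274777/1024000000000000 + 222917181319833/2048000000000000 + 40010776134329/204800000000000
= 283977888709567/819200000000000

283977888709567/819200000000000


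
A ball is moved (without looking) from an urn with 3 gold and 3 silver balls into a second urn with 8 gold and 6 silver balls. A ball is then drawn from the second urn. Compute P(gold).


P(transfer gold) = 3/6 = 1/2; P(transfer silver) = 1/2
If gold transferred: Urn II has 9 gold of 15, so P(gold|gold moved) = 3/5
If silver transferred: Urn II has 8 gold of 15, so P(gold|silver moved) = 8/15
By total probability: P(gold) = 1/2*3/5 + 1/2*8/15 = 17/30

17/30


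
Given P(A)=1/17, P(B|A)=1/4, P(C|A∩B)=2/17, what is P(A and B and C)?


P(A∩B∩C) = P(A) * P(B|A) * P(C|A∩B)
= 1/17 * 1/4 * 2/17
= 1/68 * 2/17 = 1/578

1/578


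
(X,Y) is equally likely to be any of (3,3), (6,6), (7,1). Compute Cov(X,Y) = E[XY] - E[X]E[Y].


E[X]=16/3, E[Y]=10/3, E[XY]=52/3
Cov(X,Y) = E[XY] - E[X]E[Y] = 52/3 - 16/3*10/3 = -4/9

-4/9


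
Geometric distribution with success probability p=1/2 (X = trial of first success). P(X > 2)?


P(X > 2) = P(first 2 trials all fail) = (1-p)^2 = (1/2)^2 = 1/4

1/4


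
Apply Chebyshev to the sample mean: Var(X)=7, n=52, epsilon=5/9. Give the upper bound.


Var(Xbar) = Var(X)/n = 7/52
Chebyshev: P(|Xbar-mu| >= 5/9) <= Var(Xbar)/(5/9)^2 = (7/52)/(25/81) = 567/1300

567/1300


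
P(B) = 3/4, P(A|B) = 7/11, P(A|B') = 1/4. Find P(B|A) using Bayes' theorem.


P(A) = P(A|B)P(B) + P(A|B')P(B') = 7/11*3/4 + 1/4*1/4 = 95/176
P(B|A) = P(A|B)P(B)/P(A) = (21/44)/(95/176) = 84/95

84/95


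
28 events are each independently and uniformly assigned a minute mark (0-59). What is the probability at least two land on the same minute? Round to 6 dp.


P(all different) = prod((60-i)/60 for i=0..27) = 0.000515
P(at least one match) = 1 - 0.000515 = 0.999485

0.999485


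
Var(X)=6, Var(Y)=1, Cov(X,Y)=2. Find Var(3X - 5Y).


Var(3X - 5Y) = 3^2*Var(X) + (-5)^2*Var(Y) + 2*3*(-5)*Cov(X,Y)
= 9*6 + 25*1 - 30*2
= 54 + 25 - 60 = 19

19


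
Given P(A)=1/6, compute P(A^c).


P(A') = 1 - P(A) = 1 - 1/6 = 5/6

5/6


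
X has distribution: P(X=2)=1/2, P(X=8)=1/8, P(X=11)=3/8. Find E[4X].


E[4X] = sum(g(x)*P(x))
= 8*1/2 + 32*1/8 + 44*3/8
= 49/2

49/2


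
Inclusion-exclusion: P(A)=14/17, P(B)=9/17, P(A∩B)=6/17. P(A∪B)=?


P(A∪B) = P(A) + P(B) - P(A∩B)
= 14/17 + 9/17 - 6/17 = 1

1


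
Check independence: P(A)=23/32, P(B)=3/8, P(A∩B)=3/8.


P(A)*P(B) = 23/32*3/8 = 69/256
P(A∩B) = 3/8 != 69/256, so not independent

No, A and B are not independent


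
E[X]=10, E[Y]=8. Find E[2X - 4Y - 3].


E[2X - 4Y - 3] = 2*E[X] - 4*E[Y] - 3
= (2)*(10) + (-4)*(8) + (-3)
= 20 - 32 - 3 = -15

-15


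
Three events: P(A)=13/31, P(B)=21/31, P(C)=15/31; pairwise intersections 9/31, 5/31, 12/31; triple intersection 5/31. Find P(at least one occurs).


P(A∪B∪C) = P(A)+P(B)+P(C) - P(AB)-P(AC)-P(BC) + P(ABC)
= 13/31+21/31+15/31 - 9/31-5/31-12/31 + 5/31
= 28/31

28/31


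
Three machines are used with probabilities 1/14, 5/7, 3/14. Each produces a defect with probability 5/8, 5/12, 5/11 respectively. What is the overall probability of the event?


P(A) = P(A|B1)P(B1) + P(A|B2)P(B2) + P(A|B3)P(B3)
= 5/8*1/14 + 5/12*5/7 + 5/11*3/14
= 5/112 + 25/84 + 15/154 = 1625/3696

1625/3696


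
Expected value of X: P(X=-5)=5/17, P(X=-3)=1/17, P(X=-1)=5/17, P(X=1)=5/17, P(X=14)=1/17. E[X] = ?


E[X] = sum(x * P(x))
= -5*5/17 - 3*1/17 - 1*5/17 + 1*5/17 + 14*1/17
= -14/17

-14/17


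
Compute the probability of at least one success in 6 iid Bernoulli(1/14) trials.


P(at least one) = 1 - P(none)
P(none) = (1 - 1/14)^6 = (13/14)^6 = 4826809/7529536
P(at least one) = 1 - 4826809/7529536 = 2702727/7529536

2702727/7529536


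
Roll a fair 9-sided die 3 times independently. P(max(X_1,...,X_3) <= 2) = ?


P(max <= 2) = P(all X_i <= 2) = (P(X_1 <= 2))^3
= (2/9)^3 = 8/729

8/729


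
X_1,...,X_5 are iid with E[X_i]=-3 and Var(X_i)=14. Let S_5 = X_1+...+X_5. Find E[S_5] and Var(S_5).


E[S_n] = n*mu = 5*-3 = -15
Var(S_n) = n*sigma^2 = 5*14 = 70

E[S_5]=-15, Var(S_5)=70


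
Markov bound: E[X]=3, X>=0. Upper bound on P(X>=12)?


Markov: P(X >= a) <= E[X]/a
P(X >= 12) <= 3/12 = 1/4

1/4


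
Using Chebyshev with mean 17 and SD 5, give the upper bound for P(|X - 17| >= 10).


k = 10/5 = 2
Chebyshev: P(|X-mu| >= k*sigma) <= 1/k^2 = 1/2^2 = 1/4

1/4


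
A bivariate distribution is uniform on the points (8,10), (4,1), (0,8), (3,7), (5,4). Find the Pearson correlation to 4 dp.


Cov(X,Y) = 1.0000, Var(X) = 6.8000, Var(Y) = 10.0000
rho = Cov/(sqrt(VarX)*sqrt(VarY)) = 0.1213

0.1213


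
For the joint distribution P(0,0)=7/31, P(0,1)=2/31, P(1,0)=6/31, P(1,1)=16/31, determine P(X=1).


P(X=1) = P(1,0)+P(1,1) = 6/31 + 16/31 = 22/31

22/31


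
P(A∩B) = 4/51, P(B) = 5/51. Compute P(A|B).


P(A|B) = P(A∩B)/P(B) = (4/51)/(5/51) = 4/5

4/5


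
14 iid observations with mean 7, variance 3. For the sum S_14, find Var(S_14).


By independence, Var(S_n) = n*Var(X_1) = 14*3 = 42

42


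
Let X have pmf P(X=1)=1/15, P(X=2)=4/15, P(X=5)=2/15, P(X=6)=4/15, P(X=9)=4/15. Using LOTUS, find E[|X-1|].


E[|X-1|] = sum(g(x)*P(x))
= 0*1/15 + 1*4/15 + 4*2/15 + 5*4/15 + 8*4/15
= 64/15

64/15


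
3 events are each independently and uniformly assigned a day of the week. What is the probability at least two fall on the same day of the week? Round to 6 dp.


P(all different) = prod((7-i)/7 for i=0..2) = 0.612245
P(at least one match) = 1 - 0.612245 = 0.387755

0.387755


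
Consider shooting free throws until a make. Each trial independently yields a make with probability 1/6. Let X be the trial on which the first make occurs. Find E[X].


For geometric (trials until first success), E[X] = 1/p = 1/(1/6) = 6

6


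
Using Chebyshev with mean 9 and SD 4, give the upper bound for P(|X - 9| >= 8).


k = 8/4 = 2
Chebyshev: P(|X-mu| >= k*sigma) <= 1/k^2 = 1/2^2 = 1/4

1/4


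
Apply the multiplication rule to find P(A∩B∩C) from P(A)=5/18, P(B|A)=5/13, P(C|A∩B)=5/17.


P(A∩B∩C) = P(A) * P(B|A) * P(C|A∩B)
= 5/18 * 5/13 * 5/17
= 25/234 * 5/17 = 125/3978

125/3978


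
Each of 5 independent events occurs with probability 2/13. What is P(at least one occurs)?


P(at least one) = 1 - P(none)
P(none) = (1 - 2/13)^5 = (11/13)^5 = 161051/371293
P(at least one) = 1 - 161051/371293 = 210242/371293

210242/371293


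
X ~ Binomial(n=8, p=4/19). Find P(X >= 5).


P(X>=5) = P(X=5) + P(X=6) + P(X=7) + P(X=8)
= 193536000/16983563041 + 25804800/16983563041 + 1966080/16983563041 + 65536/16983563041
= 221372416/16983563041

221372416/16983563041


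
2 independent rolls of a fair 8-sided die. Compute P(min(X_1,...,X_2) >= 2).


P(min >= 2) = P(all X_i >= 2) = (P(X_1 >= 2))^2
= (7/8)^2 = 49/64

49/64


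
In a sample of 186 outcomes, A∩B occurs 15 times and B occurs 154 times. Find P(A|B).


P(A|B) = P(A∩B)/P(B) = (15/186)/(154/186) = 15/154

15/154


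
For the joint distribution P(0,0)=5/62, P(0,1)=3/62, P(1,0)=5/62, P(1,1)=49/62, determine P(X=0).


P(X=0) = P(0,0)+P(0,1) = 5/62 + 3/62 = 8/62 = 4/31

4/31


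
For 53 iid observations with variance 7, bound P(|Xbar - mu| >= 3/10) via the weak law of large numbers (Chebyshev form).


Var(Xbar) = Var(X)/n = 7/53
Chebyshev: P(|Xbar-mu| >= 3/10) <= Var(Xbar)/(3/10)^2 = (7/53)/(9/100) = 700/477
Bound exceeds 1, so trivial bound: 1

1


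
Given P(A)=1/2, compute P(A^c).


P(A') = 1 - P(A) = 1 - 1/2 = 1/2

1/2


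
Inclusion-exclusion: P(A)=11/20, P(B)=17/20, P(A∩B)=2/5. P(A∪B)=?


P(A∪B) = P(A) + P(B) - P(A∩B)
= 11/20 + 17/20 - 2/5 = 1

1


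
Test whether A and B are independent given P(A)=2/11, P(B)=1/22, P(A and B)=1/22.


P(A)*P(B) = 2/11*1/22 = 1/121
P(A∩B) = 1/22 != 1/121, so not independent

No, A and B are not independent


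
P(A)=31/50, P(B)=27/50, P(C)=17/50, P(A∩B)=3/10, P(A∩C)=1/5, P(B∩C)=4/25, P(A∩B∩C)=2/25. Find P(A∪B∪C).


P(A∪B∪C) = P(A)+P(B)+P(C) - P(AB)-P(AC)-P(BC) + P(ABC)
= 31/50+27/50+17/50 - 3/10-1/5-4/25 + 2/25
= 23/25

23/25


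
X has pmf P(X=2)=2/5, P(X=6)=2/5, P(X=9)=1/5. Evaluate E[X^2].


E[X^2] = sum(x^2 * P(x))
= 4*2/5 + 36*2/5 + 81*1/5
= 161/5

161/5


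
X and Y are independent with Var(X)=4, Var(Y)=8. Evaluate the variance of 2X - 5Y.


Independence => Cov(X,Y)=0
Var(2X - 5Y) = 2^2*Var(X) + (-5)^2*Var(Y)
= 4*4 + 25*8 = 216

216


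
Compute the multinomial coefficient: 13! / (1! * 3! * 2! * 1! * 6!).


13! = 6227020800
Denominator: 1!=1 * 3!=6 * 2!=2 * 1!=1 * 6!=720
Coefficient = 6227020800 / 8640 = 720720

720720


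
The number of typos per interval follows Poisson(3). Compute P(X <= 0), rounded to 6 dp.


P(X<=0) = e^(-3)*3^0/0!
≈ 0.0497870684
≈ 0.049787

0.049787


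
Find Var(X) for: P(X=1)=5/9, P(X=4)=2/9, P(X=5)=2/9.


E[X] = 23/9, E[X^2] = 29/3
Var(X) = E[X^2] - (E[X])^2 = 29/3 - (23/9)^2 = 254/81

254/81


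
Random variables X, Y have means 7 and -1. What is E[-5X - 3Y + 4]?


E[-5X - 3Y + 4] = -5*E[X] - 3*E[Y] + 4
= (-5)*(7) + (-3)*(-1) + (4)
= -35 + 3 + 4 = -28

-28


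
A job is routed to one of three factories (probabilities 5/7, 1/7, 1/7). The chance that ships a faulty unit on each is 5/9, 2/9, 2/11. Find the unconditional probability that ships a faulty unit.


P(A) = P(A|B1)P(B1) + P(A|B2)P(B2) + P(A|B3)P(B3)
= 5/9*5/7 + 2/9*1/7 + 2/11*1/7
= 25/63 + 2/63 + 2/77 = 5/11

5/11


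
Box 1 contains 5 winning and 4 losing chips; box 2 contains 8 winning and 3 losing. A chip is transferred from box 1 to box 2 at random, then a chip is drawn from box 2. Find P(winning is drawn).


P(transfer winning) = 5/9; P(transfer losing) = 4/9
If winning transferred: Urn II has 9 winning of 12, so P(winning|winning moved) = 3/4
If losing transferred: Urn II has 8 winning of 12, so P(winning|losing moved) = 2/3
By total probability: P(winning) = 5/9*3/4 + 4/9*2/3 = 77/108

77/108


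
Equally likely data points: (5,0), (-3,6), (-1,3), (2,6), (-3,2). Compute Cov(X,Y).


E[X]=0, E[Y]=17/5, E[XY]=-3
Cov(X,Y) = E[XY] - E[X]E[Y] = -3 - 0*17/5 = -3

-3


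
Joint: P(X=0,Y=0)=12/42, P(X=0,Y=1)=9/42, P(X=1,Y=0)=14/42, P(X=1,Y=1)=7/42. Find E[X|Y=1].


P(Y=1) = 16/42
E[X|Y=1] = (0*9 + 1*7)/16 = 7/16

7/16


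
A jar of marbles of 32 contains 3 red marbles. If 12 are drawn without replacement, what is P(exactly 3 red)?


P(X=3) = C(3,3)*C(29,9) / C(32,12)
= 1*10015005 / 225792840
= 10015005/225792840 = 11/248

11/248


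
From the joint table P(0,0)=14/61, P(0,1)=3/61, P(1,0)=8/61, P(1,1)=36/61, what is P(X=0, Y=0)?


Read from table: P(X=0, Y=0) = 14/61

14/61


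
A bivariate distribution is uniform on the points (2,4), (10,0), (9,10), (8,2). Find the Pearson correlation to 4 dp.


Cov(X,Y) = -0.5000, Var(X) = 9.6875, Var(Y) = 14.0000
rho = Cov/(sqrt(VarX)*sqrt(VarY)) = -0.0429

-0.0429


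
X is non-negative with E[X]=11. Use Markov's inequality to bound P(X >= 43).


Markov: P(X >= a) <= E[X]/a
P(X >= 43) <= 11/43

11/43


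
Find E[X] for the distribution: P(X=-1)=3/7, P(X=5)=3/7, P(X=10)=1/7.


E[X] = sum(x * P(x))
= -1*3/7 + 5*3/7 + 10*1/7
= 22/7

22/7


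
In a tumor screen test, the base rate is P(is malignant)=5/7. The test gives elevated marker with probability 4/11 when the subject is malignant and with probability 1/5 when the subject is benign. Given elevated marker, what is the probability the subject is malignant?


P(A) = P(A|B)P(B) + P(A|B')P(B') = 4/11*5/7 + 1/5*2/7 = 122/385
P(B|A) = P(A|B)P(B)/P(A) = (20/77)/(122/385) = 50/61

50/61


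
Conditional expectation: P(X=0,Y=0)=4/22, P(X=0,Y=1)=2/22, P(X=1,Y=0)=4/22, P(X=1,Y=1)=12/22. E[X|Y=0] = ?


P(Y=0) = 8/22
E[X|Y=0] = (0*4 + 1*4)/8 = 4/8 = 1/2

1/2


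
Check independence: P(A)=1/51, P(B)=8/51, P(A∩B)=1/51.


P(A)*P(B) = 1/51*8/51 = 8/2601
P(A∩B) = 1/51 != 8/2601, so not independent

No, A and B are not independent


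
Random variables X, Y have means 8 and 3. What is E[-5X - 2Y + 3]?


E[-5X - 2Y + 3] = -5*E[X] - 2*E[Y] + 3
= (-5)*(8) + (-2)*(3) + (3)
= -40 - 6 + 3 = -43

-43


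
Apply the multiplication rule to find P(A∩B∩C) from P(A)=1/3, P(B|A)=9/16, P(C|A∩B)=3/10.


P(A∩B∩C) = P(A) * P(B|A) * P(C|A∩B)
= 1/3 * 9/16 * 3/10
= 3/16 * 3/10 = 9/160

9/160


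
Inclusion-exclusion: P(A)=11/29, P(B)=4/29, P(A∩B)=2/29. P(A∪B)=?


P(A∪B) = P(A) + P(B) - P(A∩B)
= 11/29 + 4/29 - 2/29 = 13/29

13/29


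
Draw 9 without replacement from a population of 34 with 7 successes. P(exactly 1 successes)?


P(X=1) = C(7,1)*C(27,8) / C(34,9)
= 7*2220075 / 52451256
= 15540525/52451256 = 36225/122264

36225/122264


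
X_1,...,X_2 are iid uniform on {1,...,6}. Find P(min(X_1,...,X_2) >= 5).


P(min >= 5) = P(all X_i >= 5) = (P(X_1 >= 5))^2
= (2/6)^2 = (1/3)^2 = 1/9

1/9


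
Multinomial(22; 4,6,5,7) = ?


22! = 1124000727777607680000
Denominator: 4!=24 * 6!=720 * 5!=120 * 7!=5040
Coefficient = 1124000727777607680000 / 10450944000 = 107550162720

107550162720


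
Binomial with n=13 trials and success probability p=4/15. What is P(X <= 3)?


P(X<=3) = P(X=0) + P(X=1) + P(X=2) + P(X=3)
= 34522712143931/1946195068359375 + 163198275589492/1946195068359375 + 118689654974176/648731689453125 + 474758619896704/1946195068359375
= 205709714510531/389239013671875

205709714510531/389239013671875


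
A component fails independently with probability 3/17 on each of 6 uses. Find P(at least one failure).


P(at least one) = 1 - P(none)
P(none) = (1 - 3/17)^6 = (14/17)^6 = 7529536/24137569
P(at least one) = 1 - 7529536/24137569 = 16608033/24137569

16608033/24137569


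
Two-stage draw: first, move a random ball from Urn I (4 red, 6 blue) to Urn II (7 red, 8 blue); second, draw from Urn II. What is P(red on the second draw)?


P(transfer red) = 4/10 = 2/5; P(transfer blue) = 3/5
If red transferred: Urn II has 8 red of 16, so P(red|red moved) = 1/2
If blue transferred: Urn II has 7 red of 16, so P(red|blue moved) = 7/16
By total probability: P(red) = 2/5*1/2 + 3/5*7/16 = 37/80

37/80


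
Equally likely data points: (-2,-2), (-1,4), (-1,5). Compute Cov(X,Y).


E[X]=-4/3, E[Y]=7/3, E[XY]=-5/3
Cov(X,Y) = E[XY] - E[X]E[Y] = -5/3 + 4/3*7/3 = 13/9

13/9


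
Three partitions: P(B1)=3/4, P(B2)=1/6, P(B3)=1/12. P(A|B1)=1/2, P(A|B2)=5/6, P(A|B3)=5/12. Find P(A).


P(A) = P(A|B1)P(B1) + P(A|B2)P(B2) + P(A|B3)P(B3)
= 1/2*3/4 + 5/6*1/6 + 5/12*1/12
= 3/8 + 5/36 + 5/144 = 79/144

79/144


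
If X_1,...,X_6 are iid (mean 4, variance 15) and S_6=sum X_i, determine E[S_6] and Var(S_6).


E[S_n] = n*mu = 6*4 = 24
Var(S_n) = n*sigma^2 = 6*15 = 90

E[S_6]=24, Var(S_6)=90


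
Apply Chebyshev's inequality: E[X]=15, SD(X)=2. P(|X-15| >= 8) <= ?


k = 8/2 = 4
Chebyshev: P(|X-mu| >= k*sigma) <= 1/k^2 = 1/4^2 = 1/16

1/16


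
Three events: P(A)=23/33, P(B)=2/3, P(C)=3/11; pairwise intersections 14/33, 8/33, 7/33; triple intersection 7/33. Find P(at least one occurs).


P(A∪B∪C) = P(A)+P(B)+P(C) - P(AB)-P(AC)-P(BC) + P(ABC)
= 23/33+2/3+3/11 - 14/33-8/33-7/33 + 7/33
= 32/33

32/33


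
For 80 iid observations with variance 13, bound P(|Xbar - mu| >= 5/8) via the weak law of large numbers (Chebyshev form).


Var(Xbar) = Var(X)/n = 13/80
Chebyshev: P(|Xbar-mu| >= 5/8) <= Var(Xbar)/(5/8)^2 = (13/80)/(25/64) = 52/125

52/125


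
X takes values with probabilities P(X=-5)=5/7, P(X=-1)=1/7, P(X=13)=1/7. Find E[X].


E[X] = sum(x * P(x))
= -5*5/7 - 1*1/7 + 13*1/7
= -13/7

-13/7


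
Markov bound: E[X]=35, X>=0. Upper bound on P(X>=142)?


Markov: P(X >= a) <= E[X]/a
P(X >= 142) <= 35/142

35/142


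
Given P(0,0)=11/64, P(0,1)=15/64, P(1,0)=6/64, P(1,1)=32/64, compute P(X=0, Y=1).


Read from table: P(X=0, Y=1) = 15/64

15/64


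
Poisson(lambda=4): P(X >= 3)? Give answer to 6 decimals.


P(X>=3) = 1 - P(X<=2) = 1 - (e^(-4)*4^0/0! + e^(-4)*4^1/1! + e^(-4)*4^2/2!)
≈ 1 - (0.0183156389 + 0.0732625556 + 0.1465251111)
= 1 - 0.2381033056 = 0.7618966944
≈ 0.761897

0.761897


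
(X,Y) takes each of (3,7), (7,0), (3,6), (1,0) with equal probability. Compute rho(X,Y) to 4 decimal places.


Cov(X,Y) = -1.6250, Var(X) = 4.7500, Var(Y) = 10.6875
rho = Cov/(sqrt(VarX)*sqrt(VarY)) = -0.2281

-0.2281


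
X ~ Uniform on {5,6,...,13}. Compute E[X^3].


E[X^3] = (1/9) * sum(x^3 for x=5..13)
= 8181/9 = 909

909


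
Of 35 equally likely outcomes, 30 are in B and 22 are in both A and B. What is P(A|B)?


P(A|B) = P(A∩B)/P(B) = (22/35)/(30/35) = 22/30 = 11/15

11/15


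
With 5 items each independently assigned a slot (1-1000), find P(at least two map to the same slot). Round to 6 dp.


P(all different) = prod((1000-i)/1000 for i=0..4) = 0.990035
P(at least one match) = 1 - 0.990035 = 0.009965

0.009965


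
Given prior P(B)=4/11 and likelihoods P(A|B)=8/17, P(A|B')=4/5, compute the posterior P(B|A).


P(A) = P(A|B)P(B) + P(A|B')P(B') = 8/17*4/11 + 4/5*7/11 = 636/935
P(B|A) = P(A|B)P(B)/P(A) = (32/187)/(636/935) = 40/159

40/159


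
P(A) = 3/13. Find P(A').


P(A') = 1 - P(A) = 1 - 3/13 = 10/13

10/13


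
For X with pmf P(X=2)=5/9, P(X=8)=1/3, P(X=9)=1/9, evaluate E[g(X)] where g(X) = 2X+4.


E[2X+4] = sum(g(x)*P(x))
= 8*5/9 + 20*1/3 + 22*1/9
= 122/9

122/9


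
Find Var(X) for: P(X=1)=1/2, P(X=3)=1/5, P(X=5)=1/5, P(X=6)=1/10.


E[X] = 27/10, E[X^2] = 109/10
Var(X) = E[X^2] - (E[X])^2 = 109/10 - (27/10)^2 = 361/100

361/100


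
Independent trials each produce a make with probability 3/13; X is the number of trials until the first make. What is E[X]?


For geometric (trials until first success), E[X] = 1/p = 1/(3/13) = 13/3

13/3


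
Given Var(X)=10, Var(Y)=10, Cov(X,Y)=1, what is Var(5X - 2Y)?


Var(5X - 2Y) = 5^2*Var(X) + (-2)^2*Var(Y) + 2*5*(-2)*Cov(X,Y)
= 25*10 + 4*10 - 20*1
= 250 + 40 - 20 = 270

270


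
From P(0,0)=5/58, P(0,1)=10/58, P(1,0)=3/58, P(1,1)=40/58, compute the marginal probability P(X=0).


P(X=0) = P(0,0)+P(0,1) = 5/58 + 10/58 = 15/58

15/58


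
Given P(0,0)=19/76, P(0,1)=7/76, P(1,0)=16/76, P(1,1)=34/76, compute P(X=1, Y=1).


Read from table: P(X=1, Y=1) = 34/76 = 17/38

17/38


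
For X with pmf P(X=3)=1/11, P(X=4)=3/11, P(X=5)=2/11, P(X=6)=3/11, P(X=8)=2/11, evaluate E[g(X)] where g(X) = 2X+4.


E[2X+4] = sum(g(x)*P(x))
= 10*1/11 + 12*3/11 + 14*2/11 + 16*3/11 + 20*2/11
= 162/11

162/11


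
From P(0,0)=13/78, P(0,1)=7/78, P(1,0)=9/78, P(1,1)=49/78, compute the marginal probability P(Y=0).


P(Y=0) = P(0,0)+P(1,0) = 13/78 + 9/78 = 22/78 = 11/39

11/39
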